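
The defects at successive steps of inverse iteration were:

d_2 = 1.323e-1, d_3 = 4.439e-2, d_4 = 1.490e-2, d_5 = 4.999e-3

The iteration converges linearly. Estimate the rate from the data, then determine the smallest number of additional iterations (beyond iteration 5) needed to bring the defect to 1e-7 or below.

Rate ρ ≈ d_5/d_4 = 4.999e-3/1.490e-2 = 0.3355.
After j more steps, d_{5+j} ≈ 4.999e-3·ρ^j; need ρ^j ≤ 1e-7/4.999e-3 = 2.0004e-05.
j ≥ ln(2.0004e-05)/ln(0.3355) = -10.8196/-1.09213 = 9.907.
So 10 more iterations are needed.

10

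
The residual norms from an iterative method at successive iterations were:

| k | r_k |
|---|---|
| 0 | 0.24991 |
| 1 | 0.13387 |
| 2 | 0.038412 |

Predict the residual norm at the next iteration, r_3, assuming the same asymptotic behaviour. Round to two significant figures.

3.2e-3

First estimate the order: p ≈ ln(r_2/r_1) / ln(r_1/r_0) = ln(0.038412/0.13387)/ln(0.13387/0.24991) = ln(0.286935)/ln(0.535673) ≈ 2.0001.
Then r_3 ≈ r_2·(r_2/r_1)^p = 0.038412·(0.286935)^2.0001 = 0.038412·0.0823214 ≈ 0.003162.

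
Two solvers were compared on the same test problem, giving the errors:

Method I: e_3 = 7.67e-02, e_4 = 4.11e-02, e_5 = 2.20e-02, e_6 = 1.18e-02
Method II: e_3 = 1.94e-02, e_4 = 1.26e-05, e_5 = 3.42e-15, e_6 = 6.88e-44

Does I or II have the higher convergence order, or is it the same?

II

Method I: p ≈ ln(1.18e-02/2.20e-02)/ln(2.20e-02/4.11e-02) ≈ 1.00.
Method II: p ≈ ln(6.88e-44/3.42e-15)/ln(3.42e-15/1.26e-05) ≈ 3.00.
Method II has the higher order (≈3.0 vs ≈1.0).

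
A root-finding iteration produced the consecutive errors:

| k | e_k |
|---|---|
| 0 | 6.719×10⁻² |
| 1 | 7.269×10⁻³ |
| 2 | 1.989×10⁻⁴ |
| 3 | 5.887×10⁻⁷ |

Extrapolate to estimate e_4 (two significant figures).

4.8e-11

First estimate the order: p ≈ ln(e_3/e_2) / ln(e_2/e_1) = ln(5.887×10⁻⁷/1.989×10⁻⁴)/ln(1.989×10⁻⁴/7.269×10⁻³) = ln(0.00295978)/ln(0.0273628) ≈ 1.6180.
Then e_4 ≈ e_3·(e_3/e_2)^p = 5.887×10⁻⁷·(0.00295978)^1.6180 = 5.887×10⁻⁷·8.10024e-05 ≈ 4.769e-11.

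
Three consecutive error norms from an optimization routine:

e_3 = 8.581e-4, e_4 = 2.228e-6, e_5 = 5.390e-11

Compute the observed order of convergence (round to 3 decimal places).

p ≈ ln(e_5/e_4) / ln(e_4/e_3)
  = ln(5.390e-11/2.228e-6) / ln(2.228e-6/8.581e-4)
  = ln(2.41921e-05) / ln(0.00259643)
  = -10.629484 / -5.953618 ≈ 1.785382

1.785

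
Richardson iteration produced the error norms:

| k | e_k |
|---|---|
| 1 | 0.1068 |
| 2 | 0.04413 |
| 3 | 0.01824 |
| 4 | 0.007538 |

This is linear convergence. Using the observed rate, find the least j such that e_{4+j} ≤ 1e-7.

13

Rate ρ ≈ e_4/e_3 = 0.007538/0.01824 = 0.4133.
After j more steps, e_{4+j} ≈ 0.007538·ρ^j; need ρ^j ≤ 1e-7/0.007538 = 1.32661e-05.
j ≥ ln(1.32661e-05)/ln(0.4133) = -11.2303/-0.88358 = 12.710.
So 13 more iterations are needed.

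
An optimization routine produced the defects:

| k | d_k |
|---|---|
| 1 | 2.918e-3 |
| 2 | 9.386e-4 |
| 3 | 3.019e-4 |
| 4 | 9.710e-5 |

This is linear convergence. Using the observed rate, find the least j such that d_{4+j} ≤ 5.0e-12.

Rate ρ ≈ d_4/d_3 = 9.710e-5/3.019e-4 = 0.3216.
After j more steps, d_{4+j} ≈ 9.710e-5·ρ^j; need ρ^j ≤ 5.0e-12/9.710e-5 = 5.14933e-08.
j ≥ ln(5.14933e-08)/ln(0.3216) = -16.7818/-1.13445 = 14.793.
So 15 more iterations are needed.

15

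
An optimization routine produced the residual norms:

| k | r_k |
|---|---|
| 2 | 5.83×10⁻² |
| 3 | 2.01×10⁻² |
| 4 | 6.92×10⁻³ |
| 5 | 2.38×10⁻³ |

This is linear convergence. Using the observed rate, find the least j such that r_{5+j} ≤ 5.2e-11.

17

Rate ρ ≈ r_5/r_4 = 2.38×10⁻³/6.92×10⁻³ = 0.3439.
After j more steps, r_{5+j} ≈ 2.38×10⁻³·ρ^j; need ρ^j ≤ 5.2e-11/2.38×10⁻³ = 2.18487e-08.
j ≥ ln(2.18487e-08)/ln(0.3439) = -17.6391/-1.06740 = 16.525.
So 17 more iterations are needed.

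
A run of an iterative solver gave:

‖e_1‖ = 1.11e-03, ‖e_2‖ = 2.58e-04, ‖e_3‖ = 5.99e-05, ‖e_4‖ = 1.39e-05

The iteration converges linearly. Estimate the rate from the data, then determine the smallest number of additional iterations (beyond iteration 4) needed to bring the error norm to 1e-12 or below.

Rate ρ ≈ ‖e_4‖/‖e_3‖ = 1.39e-05/5.99e-05 = 0.2321.
After j more steps, ‖e_{4+j}‖ ≈ 1.39e-05·ρ^j; need ρ^j ≤ 1e-12/1.39e-05 = 7.19424e-08.
j ≥ ln(7.19424e-08)/ln(0.2321) = -16.4474/-1.46059 = 11.261.
So 12 more iterations are needed.

12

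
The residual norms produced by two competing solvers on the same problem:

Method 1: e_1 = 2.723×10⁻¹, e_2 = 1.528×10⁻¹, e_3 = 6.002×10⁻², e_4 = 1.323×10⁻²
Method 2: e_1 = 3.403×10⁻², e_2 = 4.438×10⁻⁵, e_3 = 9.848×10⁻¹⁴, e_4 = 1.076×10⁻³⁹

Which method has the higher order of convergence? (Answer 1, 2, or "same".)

2

Method 1: p ≈ ln(1.323×10⁻²/6.002×10⁻²)/ln(6.002×10⁻²/1.528×10⁻¹) ≈ 1.62.
Method 2: p ≈ ln(1.076×10⁻³⁹/9.848×10⁻¹⁴)/ln(9.848×10⁻¹⁴/4.438×10⁻⁵) ≈ 3.00.
Method 2 has the higher order (≈3.0 vs ≈1.6).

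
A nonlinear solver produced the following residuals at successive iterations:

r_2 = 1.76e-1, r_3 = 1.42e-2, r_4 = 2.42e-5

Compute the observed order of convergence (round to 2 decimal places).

2.53

p ≈ ln(r_4/r_3) / ln(r_3/r_2)
  = ln(2.42e-5/1.42e-2) / ln(1.42e-2/1.76e-1)
  = ln(0.00170423) / ln(0.0806818)
  = -6.37464 / -2.51724 ≈ 2.53239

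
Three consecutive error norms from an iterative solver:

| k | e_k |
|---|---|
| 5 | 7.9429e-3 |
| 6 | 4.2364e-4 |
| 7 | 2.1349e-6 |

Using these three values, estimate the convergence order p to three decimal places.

p ≈ ln(e_7/e_6) / ln(e_6/e_5)
  = ln(2.1349e-6/4.2364e-4) / ln(4.2364e-4/7.9429e-3)
  = ln(0.00503942) / ln(0.0533357)
  = -5.290464 / -2.931149 ≈ 1.804911

1.805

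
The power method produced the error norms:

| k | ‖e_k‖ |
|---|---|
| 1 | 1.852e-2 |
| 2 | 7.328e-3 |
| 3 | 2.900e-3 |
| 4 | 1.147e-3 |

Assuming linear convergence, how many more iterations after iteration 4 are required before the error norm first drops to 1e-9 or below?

16

Rate ρ ≈ ‖e_4‖/‖e_3‖ = 1.147e-3/2.900e-3 = 0.3955.
After j more steps, ‖e_{4+j}‖ ≈ 1.147e-3·ρ^j; need ρ^j ≤ 1e-9/1.147e-3 = 8.7184e-07.
j ≥ ln(8.7184e-07)/ln(0.3955) = -13.9527/-0.92760 = 15.042.
So 16 more iterations are needed.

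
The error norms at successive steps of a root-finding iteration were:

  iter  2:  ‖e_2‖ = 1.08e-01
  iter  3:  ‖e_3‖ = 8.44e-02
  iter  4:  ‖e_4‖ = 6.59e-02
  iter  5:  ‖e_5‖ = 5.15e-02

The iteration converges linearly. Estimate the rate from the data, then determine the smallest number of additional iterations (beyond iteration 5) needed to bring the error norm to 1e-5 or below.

Rate ρ ≈ ‖e_5‖/‖e_4‖ = 5.15e-02/6.59e-02 = 0.7815.
After j more steps, ‖e_{5+j}‖ ≈ 5.15e-02·ρ^j; need ρ^j ≤ 1e-5/5.15e-02 = 0.000194175.
j ≥ ln(0.000194175)/ln(0.7815) = -8.5468/-0.24654 = 34.667.
So 35 more iterations are needed.

35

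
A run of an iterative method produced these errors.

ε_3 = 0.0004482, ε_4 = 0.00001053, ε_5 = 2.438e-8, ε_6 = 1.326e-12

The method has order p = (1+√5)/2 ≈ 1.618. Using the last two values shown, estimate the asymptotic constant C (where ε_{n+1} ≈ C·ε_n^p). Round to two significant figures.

C ≈ ε_6 / ε_5^1.618
  = 1.326e-12 / (2.438e-8)^1.618
  = 1.326e-12 / 4.81084e-13 ≈ 2.7563

2.8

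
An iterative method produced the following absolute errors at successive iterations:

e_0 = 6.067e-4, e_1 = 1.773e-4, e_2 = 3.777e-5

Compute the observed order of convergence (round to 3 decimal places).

p ≈ ln(e_2/e_1) / ln(e_1/e_0)
  = ln(3.777e-5/1.773e-4) / ln(1.773e-4/6.067e-4)
  = ln(0.213029) / ln(0.292237)
  = -1.546327 / -1.230190 ≈ 1.256982

1.257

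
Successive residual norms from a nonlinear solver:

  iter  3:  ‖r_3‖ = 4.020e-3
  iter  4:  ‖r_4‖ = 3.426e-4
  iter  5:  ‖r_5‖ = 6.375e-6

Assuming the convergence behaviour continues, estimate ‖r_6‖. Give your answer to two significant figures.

1.0e-8

First estimate the order: p ≈ ln(‖r_5‖/‖r_4‖) / ln(‖r_4‖/‖r_3‖) = ln(6.375e-6/3.426e-4)/ln(3.426e-4/4.020e-3) = ln(0.0186077)/ln(0.0852239) ≈ 1.6180.
Then ‖r_6‖ ≈ ‖r_5‖·(‖r_5‖/‖r_4‖)^p = 6.375e-6·(0.0186077)^1.6180 = 6.375e-6·0.00158622 ≈ 1.011e-08.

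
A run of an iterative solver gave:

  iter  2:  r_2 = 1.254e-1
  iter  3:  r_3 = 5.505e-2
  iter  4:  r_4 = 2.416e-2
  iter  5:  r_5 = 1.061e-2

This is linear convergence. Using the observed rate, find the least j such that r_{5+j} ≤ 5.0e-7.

Rate ρ ≈ r_5/r_4 = 1.061e-2/2.416e-2 = 0.4392.
After j more steps, r_{5+j} ≈ 1.061e-2·ρ^j; need ρ^j ≤ 5.0e-7/1.061e-2 = 4.71254e-05.
j ≥ ln(4.71254e-05)/ln(0.4392) = -9.9627/-0.82280 = 12.108.
So 13 more iterations are needed.

13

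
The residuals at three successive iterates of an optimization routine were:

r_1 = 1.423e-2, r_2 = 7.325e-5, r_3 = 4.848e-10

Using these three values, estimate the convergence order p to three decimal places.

p ≈ ln(r_3/r_2) / ln(r_2/r_1)
  = ln(4.848e-10/7.325e-5) / ln(7.325e-5/1.423e-2)
  = ln(6.61843e-06) / ln(0.00514758)
  = -11.925652 / -5.269229 ≈ 2.263263

2.263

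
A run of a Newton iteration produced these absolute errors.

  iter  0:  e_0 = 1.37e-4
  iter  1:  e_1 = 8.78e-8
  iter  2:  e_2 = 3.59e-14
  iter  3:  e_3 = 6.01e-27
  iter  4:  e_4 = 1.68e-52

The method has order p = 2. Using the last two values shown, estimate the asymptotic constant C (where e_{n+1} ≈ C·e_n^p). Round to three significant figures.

C ≈ e_4 / e_3^2
  = 1.68e-52 / (6.01e-27)^2
  = 1.68e-52 / 3.61201e-53 ≈ 4.6511

4.65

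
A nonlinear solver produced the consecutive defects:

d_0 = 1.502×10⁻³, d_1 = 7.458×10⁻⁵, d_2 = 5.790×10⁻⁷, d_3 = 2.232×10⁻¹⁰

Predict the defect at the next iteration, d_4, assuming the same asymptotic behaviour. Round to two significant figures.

6.7e-16

First estimate the order: p ≈ ln(d_3/d_2) / ln(d_2/d_1) = ln(2.232×10⁻¹⁰/5.790×10⁻⁷)/ln(5.790×10⁻⁷/7.458×10⁻⁵) = ln(0.000385492)/ln(0.00776348) ≈ 1.6180.
Then d_4 ≈ d_3·(d_3/d_2)^p = 2.232×10⁻¹⁰·(0.000385492)^1.6180 = 2.232×10⁻¹⁰·2.99346e-06 ≈ 6.681e-16.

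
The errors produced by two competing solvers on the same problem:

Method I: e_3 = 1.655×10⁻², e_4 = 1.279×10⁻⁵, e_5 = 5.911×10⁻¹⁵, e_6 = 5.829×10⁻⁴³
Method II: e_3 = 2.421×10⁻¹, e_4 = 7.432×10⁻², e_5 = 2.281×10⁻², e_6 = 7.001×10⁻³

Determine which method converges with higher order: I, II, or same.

Method I: p ≈ ln(5.829×10⁻⁴³/5.911×10⁻¹⁵)/ln(5.911×10⁻¹⁵/1.279×10⁻⁵) ≈ 3.00.
Method II: p ≈ ln(7.001×10⁻³/2.281×10⁻²)/ln(2.281×10⁻²/7.432×10⁻²) ≈ 1.00.
Method I has the higher order (≈3.0 vs ≈1.0).

I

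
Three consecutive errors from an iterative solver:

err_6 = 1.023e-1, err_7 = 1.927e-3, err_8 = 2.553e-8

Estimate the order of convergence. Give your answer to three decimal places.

2.828

p ≈ ln(err_8/err_7) / ln(err_7/err_6)
  = ln(2.553e-8/1.927e-3) / ln(1.927e-3/1.023e-1)
  = ln(1.32486e-05) / ln(0.0188368)
  = -11.231619 / -3.971943 ≈ 2.827739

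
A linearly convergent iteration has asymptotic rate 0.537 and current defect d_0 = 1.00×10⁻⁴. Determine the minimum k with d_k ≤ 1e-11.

After k steps, d_k ≈ 1.00×10⁻⁴·0.537^k.
Need 0.537^k ≤ 1e-11/1.00×10⁻⁴ = 1e-07.
k ≥ ln(1e-07)/ln(0.537) = -16.1181/-0.62176 = 25.923.
Smallest integer k = 26.

26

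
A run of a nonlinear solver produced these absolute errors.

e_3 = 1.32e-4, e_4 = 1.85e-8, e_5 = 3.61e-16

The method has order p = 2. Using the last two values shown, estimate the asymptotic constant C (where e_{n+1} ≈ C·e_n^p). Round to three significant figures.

1.05

C ≈ e_5 / e_4^2
  = 3.61e-16 / (1.85e-8)^2
  = 3.61e-16 / 3.4225e-16 ≈ 1.0548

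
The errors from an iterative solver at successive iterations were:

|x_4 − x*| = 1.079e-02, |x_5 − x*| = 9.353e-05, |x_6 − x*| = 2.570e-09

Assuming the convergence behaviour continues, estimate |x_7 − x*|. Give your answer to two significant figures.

First estimate the order: p ≈ ln(|x_6 − x*|/|x_5 − x*|) / ln(|x_5 − x*|/|x_4 − x*|) = ln(2.570e-09/9.353e-05)/ln(9.353e-05/1.079e-02) = ln(2.74778e-05)/ln(0.00866821) ≈ 2.2119.
Then |x_7 − x*| ≈ |x_6 − x*|·(|x_6 − x*|/|x_5 − x*|)^p = 2.570e-09·(2.74778e-05)^2.2119 = 2.570e-09·8.15613e-11 ≈ 2.096e-19.

2.1e-19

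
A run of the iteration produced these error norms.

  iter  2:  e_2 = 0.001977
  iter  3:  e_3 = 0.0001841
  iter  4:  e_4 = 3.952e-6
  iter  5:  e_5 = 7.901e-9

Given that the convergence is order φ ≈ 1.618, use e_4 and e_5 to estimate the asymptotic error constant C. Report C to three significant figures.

C ≈ e_5 / e_4^1.618
  = 7.901e-9 / (3.952e-6)^1.618
  = 7.901e-9 / 1.80988e-09 ≈ 4.3655

4.37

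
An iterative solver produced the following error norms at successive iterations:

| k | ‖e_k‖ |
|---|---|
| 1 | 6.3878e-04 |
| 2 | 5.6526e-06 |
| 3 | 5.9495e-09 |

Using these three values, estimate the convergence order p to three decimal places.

1.450

p ≈ ln(‖e_3‖/‖e_2‖) / ln(‖e_2‖/‖e_1‖)
  = ln(5.9495e-09/5.6526e-06) / ln(5.6526e-06/6.3878e-04)
  = ln(0.00105252) / ln(0.00884906)
  = -6.856568 / -4.727444 ≈ 1.450375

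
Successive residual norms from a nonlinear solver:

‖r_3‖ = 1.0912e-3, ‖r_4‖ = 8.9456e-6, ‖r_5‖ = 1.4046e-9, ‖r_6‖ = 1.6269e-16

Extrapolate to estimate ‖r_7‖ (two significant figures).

3.7e-29

First estimate the order: p ≈ ln(‖r_6‖/‖r_5‖) / ln(‖r_5‖/‖r_4‖) = ln(1.6269e-16/1.4046e-9)/ln(1.4046e-9/8.9456e-6) = ln(1.15827e-07)/ln(0.000157016) ≈ 1.8234.
Then ‖r_7‖ ≈ ‖r_6‖·(‖r_6‖/‖r_5‖)^p = 1.6269e-16·(1.15827e-07)^1.8234 = 1.6269e-16·2.25191e-13 ≈ 3.664e-29.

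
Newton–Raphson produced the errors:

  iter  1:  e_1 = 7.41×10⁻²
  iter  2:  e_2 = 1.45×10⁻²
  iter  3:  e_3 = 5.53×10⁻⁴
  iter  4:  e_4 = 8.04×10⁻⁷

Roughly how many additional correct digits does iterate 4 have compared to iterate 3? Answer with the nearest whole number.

3

Digits gained ≈ log₁₀(e_3/e_4) = log₁₀(5.53×10⁻⁴/8.04×10⁻⁷) = log₁₀(687.811) ≈ 2.837.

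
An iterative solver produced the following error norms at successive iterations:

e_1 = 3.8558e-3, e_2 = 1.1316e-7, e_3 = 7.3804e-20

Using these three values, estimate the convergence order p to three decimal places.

p ≈ ln(e_3/e_2) / ln(e_2/e_1)
  = ln(7.3804e-20/1.1316e-7) / ln(1.1316e-7/3.8558e-3)
  = ln(6.52209e-13) / ln(2.9348e-05)
  = -28.058411 / -10.436286 ≈ 2.688544

2.689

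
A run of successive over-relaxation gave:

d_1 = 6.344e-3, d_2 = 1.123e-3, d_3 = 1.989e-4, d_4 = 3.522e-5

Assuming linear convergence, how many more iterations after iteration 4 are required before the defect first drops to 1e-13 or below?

12

Rate ρ ≈ d_4/d_3 = 3.522e-5/1.989e-4 = 0.1771.
After j more steps, d_{4+j} ≈ 3.522e-5·ρ^j; need ρ^j ≤ 1e-13/3.522e-5 = 2.8393e-09.
j ≥ ln(2.8393e-09)/ln(0.1771) = -19.6797/-1.73104 = 11.369.
So 12 more iterations are needed.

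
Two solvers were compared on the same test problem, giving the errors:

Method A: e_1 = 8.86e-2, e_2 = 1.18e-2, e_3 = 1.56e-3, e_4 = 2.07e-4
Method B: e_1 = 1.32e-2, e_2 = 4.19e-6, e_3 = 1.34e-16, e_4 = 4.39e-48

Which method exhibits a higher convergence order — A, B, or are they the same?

Method A: p ≈ ln(2.07e-4/1.56e-3)/ln(1.56e-3/1.18e-2) ≈ 1.00.
Method B: p ≈ ln(4.39e-48/1.34e-16)/ln(1.34e-16/4.19e-6) ≈ 3.00.
Method B has the higher order (≈3.0 vs ≈1.0).

B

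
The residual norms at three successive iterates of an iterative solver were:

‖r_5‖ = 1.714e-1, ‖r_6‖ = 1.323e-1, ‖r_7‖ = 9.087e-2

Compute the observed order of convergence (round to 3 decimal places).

p ≈ ln(‖r_7‖/‖r_6‖) / ln(‖r_6‖/‖r_5‖)
  = ln(9.087e-2/1.323e-1) / ln(1.323e-1/1.714e-1)
  = ln(0.686848) / ln(0.771879)
  = -0.375642 / -0.258927 ≈ 1.450764

1.451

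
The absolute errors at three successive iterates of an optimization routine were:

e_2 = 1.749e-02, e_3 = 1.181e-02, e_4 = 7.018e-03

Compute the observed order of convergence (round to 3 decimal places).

1.325

p ≈ ln(e_4/e_3) / ln(e_3/e_2)
  = ln(7.018e-03/1.181e-02) / ln(1.181e-02/1.749e-02)
  = ln(0.594242) / ln(0.675243)
  = -0.520469 / -0.392683 ≈ 1.325418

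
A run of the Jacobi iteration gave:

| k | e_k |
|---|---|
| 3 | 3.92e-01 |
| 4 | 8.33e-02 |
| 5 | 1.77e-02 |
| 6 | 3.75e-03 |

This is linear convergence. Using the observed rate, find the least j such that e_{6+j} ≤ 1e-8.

9

Rate ρ ≈ e_6/e_5 = 3.75e-03/1.77e-02 = 0.2119.
After j more steps, e_{6+j} ≈ 3.75e-03·ρ^j; need ρ^j ≤ 1e-8/3.75e-03 = 2.66667e-06.
j ≥ ln(2.66667e-06)/ln(0.2119) = -12.8347/-1.55164 = 8.272.
So 9 more iterations are needed.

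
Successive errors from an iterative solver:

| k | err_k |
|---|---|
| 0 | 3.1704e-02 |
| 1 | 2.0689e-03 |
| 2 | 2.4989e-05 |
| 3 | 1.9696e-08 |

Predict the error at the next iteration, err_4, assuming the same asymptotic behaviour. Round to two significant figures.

First estimate the order: p ≈ ln(err_3/err_2) / ln(err_2/err_1) = ln(1.9696e-08/2.4989e-05)/ln(2.4989e-05/2.0689e-03) = ln(0.000788187)/ln(0.0120784) ≈ 1.6180.
Then err_4 ≈ err_3·(err_3/err_2)^p = 1.9696e-08·(0.000788187)^1.6180 = 1.9696e-08·9.52239e-06 ≈ 1.876e-13.

1.9e-13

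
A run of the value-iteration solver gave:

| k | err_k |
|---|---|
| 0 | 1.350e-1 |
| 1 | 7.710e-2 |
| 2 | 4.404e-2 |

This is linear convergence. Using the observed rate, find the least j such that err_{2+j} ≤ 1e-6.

Rate ρ ≈ err_2/err_1 = 4.404e-2/7.710e-2 = 0.5712.
After j more steps, err_{2+j} ≈ 4.404e-2·ρ^j; need ρ^j ≤ 1e-6/4.404e-2 = 2.27066e-05.
j ≥ ln(2.27066e-05)/ln(0.5712) = -10.6929/-0.56002 = 19.094.
So 20 more iterations are needed.

20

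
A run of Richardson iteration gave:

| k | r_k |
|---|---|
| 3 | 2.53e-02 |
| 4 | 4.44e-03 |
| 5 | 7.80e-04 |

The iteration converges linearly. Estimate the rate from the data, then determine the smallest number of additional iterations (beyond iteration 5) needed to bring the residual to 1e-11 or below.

11

Rate ρ ≈ r_5/r_4 = 7.80e-04/4.44e-03 = 0.1757.
After j more steps, r_{5+j} ≈ 7.80e-04·ρ^j; need ρ^j ≤ 1e-11/7.80e-04 = 1.28205e-08.
j ≥ ln(1.28205e-08)/ln(0.1757) = -18.1722/-1.73898 = 10.450.
So 11 more iterations are needed.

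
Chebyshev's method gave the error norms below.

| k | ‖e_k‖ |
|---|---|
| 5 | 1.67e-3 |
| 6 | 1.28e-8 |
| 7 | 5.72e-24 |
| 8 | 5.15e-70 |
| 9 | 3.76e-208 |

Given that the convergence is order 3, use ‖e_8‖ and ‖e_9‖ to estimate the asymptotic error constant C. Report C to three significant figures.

2.75

C ≈ ‖e_9‖ / ‖e_8‖^3
  = 3.76e-208 / (5.15e-70)^3
  = 3.76e-208 / 1.36591e-208 ≈ 2.7527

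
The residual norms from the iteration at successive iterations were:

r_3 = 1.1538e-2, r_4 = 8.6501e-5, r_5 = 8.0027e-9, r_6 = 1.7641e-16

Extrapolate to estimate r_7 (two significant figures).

5.2e-31

First estimate the order: p ≈ ln(r_6/r_5) / ln(r_5/r_4) = ln(1.7641e-16/8.0027e-9)/ln(8.0027e-9/8.6501e-5) = ln(2.20438e-08)/ln(9.25157e-05) ≈ 1.8981.
Then r_7 ≈ r_6·(r_6/r_5)^p = 1.7641e-16·(2.20438e-08)^1.8981 = 1.7641e-16·2.92949e-15 ≈ 5.168e-31.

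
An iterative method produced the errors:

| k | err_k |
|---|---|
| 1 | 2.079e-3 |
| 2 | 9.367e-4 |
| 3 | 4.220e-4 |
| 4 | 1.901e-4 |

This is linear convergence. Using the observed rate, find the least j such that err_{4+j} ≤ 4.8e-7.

8

Rate ρ ≈ err_4/err_3 = 1.901e-4/4.220e-4 = 0.4505.
After j more steps, err_{4+j} ≈ 1.901e-4·ρ^j; need ρ^j ≤ 4.8e-7/1.901e-4 = 0.00252499.
j ≥ ln(0.00252499)/ln(0.4505) = -5.9815/-0.79740 = 7.501.
So 8 more iterations are needed.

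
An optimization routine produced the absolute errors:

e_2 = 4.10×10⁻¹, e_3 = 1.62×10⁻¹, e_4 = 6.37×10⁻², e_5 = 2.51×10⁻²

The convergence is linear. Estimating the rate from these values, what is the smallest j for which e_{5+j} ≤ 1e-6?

11

Rate ρ ≈ e_5/e_4 = 2.51×10⁻²/6.37×10⁻² = 0.3940.
After j more steps, e_{5+j} ≈ 2.51×10⁻²·ρ^j; need ρ^j ≤ 1e-6/2.51×10⁻² = 3.98406e-05.
j ≥ ln(3.98406e-05)/ln(0.3940) = -10.1306/-0.93140 = 10.877.
So 11 more iterations are needed.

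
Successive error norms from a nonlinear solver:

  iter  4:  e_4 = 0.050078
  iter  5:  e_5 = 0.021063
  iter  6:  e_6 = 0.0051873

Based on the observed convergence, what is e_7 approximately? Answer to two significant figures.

First estimate the order: p ≈ ln(e_6/e_5) / ln(e_5/e_4) = ln(0.0051873/0.021063)/ln(0.021063/0.050078) = ln(0.246275)/ln(0.420604) ≈ 1.6180.
Then e_7 ≈ e_6·(e_6/e_5)^p = 0.0051873·(0.246275)^1.6180 = 0.0051873·0.10359 ≈ 0.0005374.

5.4e-4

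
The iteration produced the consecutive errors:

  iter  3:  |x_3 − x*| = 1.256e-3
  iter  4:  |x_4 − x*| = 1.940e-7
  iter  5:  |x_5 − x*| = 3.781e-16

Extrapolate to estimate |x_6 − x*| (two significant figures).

First estimate the order: p ≈ ln(|x_5 − x*|/|x_4 − x*|) / ln(|x_4 − x*|/|x_3 − x*|) = ln(3.781e-16/1.940e-7)/ln(1.940e-7/1.256e-3) = ln(1.94897e-09)/ln(0.000154459) ≈ 2.2854.
Then |x_6 − x*| ≈ |x_5 − x*|·(|x_5 − x*|/|x_4 − x*|)^p = 3.781e-16·(1.94897e-09)^2.2854 = 3.781e-16·1.24085e-20 ≈ 4.692e-36.

4.7e-36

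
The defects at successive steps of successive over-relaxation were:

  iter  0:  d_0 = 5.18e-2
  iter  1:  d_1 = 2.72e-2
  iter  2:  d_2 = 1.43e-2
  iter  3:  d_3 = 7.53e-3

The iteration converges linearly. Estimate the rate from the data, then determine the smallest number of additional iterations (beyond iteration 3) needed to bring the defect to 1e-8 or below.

22

Rate ρ ≈ d_3/d_2 = 7.53e-3/1.43e-2 = 0.5266.
After j more steps, d_{3+j} ≈ 7.53e-3·ρ^j; need ρ^j ≤ 1e-8/7.53e-3 = 1.32802e-06.
j ≥ ln(1.32802e-06)/ln(0.5266) = -13.5318/-0.64131 = 21.100.
So 22 more iterations are needed.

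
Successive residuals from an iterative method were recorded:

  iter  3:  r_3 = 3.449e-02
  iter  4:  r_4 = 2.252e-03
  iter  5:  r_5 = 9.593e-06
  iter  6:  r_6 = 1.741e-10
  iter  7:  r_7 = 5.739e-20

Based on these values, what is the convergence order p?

2

Consecutive ratios: r_7/r_6 = 5.739e-20/1.741e-10 = 3.29638e-10, r_6/r_5 = 1.741e-10/9.593e-06 = 1.81487e-05.
p ≈ ln(3.29638e-10)/ln(1.81487e-05) = -21.8330/-10.9169 ≈ 2.00.
So the convergence is quadratic (order 2).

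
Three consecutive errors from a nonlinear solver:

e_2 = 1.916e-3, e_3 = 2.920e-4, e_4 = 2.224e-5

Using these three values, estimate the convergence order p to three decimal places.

1.369

p ≈ ln(e_4/e_3) / ln(e_3/e_2)
  = ln(2.224e-5/2.920e-4) / ln(2.920e-4/1.916e-3)
  = ln(0.0761644) / ln(0.152401)
  = -2.574861 / -1.881240 ≈ 1.368704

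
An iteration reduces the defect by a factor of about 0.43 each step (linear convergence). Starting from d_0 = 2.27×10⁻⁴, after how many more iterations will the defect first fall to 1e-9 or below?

15

After k steps, d_k ≈ 2.27×10⁻⁴·0.43^k.
Need 0.43^k ≤ 1e-9/2.27×10⁻⁴ = 4.40529e-06.
k ≥ ln(4.40529e-06)/ln(0.43) = -12.3327/-0.84397 = 14.613.
Smallest integer k = 15.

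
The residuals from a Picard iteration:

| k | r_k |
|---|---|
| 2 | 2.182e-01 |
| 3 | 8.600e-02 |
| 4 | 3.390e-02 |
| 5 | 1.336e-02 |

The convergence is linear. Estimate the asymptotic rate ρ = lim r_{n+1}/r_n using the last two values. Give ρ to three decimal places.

ρ ≈ r_5/r_4 = 1.336e-02/3.390e-02 = 0.39410

0.394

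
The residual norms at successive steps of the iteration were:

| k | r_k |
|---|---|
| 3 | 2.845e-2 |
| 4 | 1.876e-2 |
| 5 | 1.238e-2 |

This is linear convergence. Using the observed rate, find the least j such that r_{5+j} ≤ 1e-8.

Rate ρ ≈ r_5/r_4 = 1.238e-2/1.876e-2 = 0.6599.
After j more steps, r_{5+j} ≈ 1.238e-2·ρ^j; need ρ^j ≤ 1e-8/1.238e-2 = 8.07754e-07.
j ≥ ln(8.07754e-07)/ln(0.6599) = -14.0290/-0.41567 = 33.750.
So 34 more iterations are needed.

34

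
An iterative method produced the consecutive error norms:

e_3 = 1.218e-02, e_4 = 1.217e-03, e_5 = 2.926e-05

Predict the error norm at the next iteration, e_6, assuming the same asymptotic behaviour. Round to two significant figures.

First estimate the order: p ≈ ln(e_5/e_4) / ln(e_4/e_3) = ln(2.926e-05/1.217e-03)/ln(1.217e-03/1.218e-02) = ln(0.0240427)/ln(0.0999179) ≈ 1.6184.
Then e_6 ≈ e_5·(e_5/e_4)^p = 2.926e-05·(0.0240427)^1.6184 = 2.926e-05·0.00239764 ≈ 7.015e-08.

7.0e-8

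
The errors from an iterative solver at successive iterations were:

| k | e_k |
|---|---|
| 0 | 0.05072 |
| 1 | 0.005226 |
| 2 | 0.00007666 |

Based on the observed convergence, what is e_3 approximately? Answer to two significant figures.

3.0e-8

First estimate the order: p ≈ ln(e_2/e_1) / ln(e_1/e_0) = ln(0.00007666/0.005226)/ln(0.005226/0.05072) = ln(0.014669)/ln(0.103036) ≈ 1.8577.
Then e_3 ≈ e_2·(e_2/e_1)^p = 0.00007666·(0.014669)^1.8577 = 0.00007666·0.000392394 ≈ 3.008e-08.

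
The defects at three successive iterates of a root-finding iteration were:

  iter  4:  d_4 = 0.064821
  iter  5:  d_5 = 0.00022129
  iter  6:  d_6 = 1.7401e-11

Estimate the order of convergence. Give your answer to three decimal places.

p ≈ ln(d_6/d_5) / ln(d_5/d_4)
  = ln(1.7401e-11/0.00022129) / ln(0.00022129/0.064821)
  = ln(7.86344e-08) / ln(0.00341386)
  = -16.358457 / -5.679912 ≈ 2.880055

2.880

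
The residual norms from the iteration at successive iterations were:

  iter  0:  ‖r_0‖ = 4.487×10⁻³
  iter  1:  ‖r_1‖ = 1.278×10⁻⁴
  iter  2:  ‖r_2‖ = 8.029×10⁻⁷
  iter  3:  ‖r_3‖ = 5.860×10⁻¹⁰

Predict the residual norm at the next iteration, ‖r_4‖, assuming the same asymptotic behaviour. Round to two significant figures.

2.0e-14

First estimate the order: p ≈ ln(‖r_3‖/‖r_2‖) / ln(‖r_2‖/‖r_1‖) = ln(5.860×10⁻¹⁰/8.029×10⁻⁷)/ln(8.029×10⁻⁷/1.278×10⁻⁴) = ln(0.000729854)/ln(0.00628247) ≈ 1.4246.
Then ‖r_4‖ ≈ ‖r_3‖·(‖r_3‖/‖r_2‖)^p = 5.860×10⁻¹⁰·(0.000729854)^1.4246 = 5.860×10⁻¹⁰·3.39912e-05 ≈ 1.992e-14.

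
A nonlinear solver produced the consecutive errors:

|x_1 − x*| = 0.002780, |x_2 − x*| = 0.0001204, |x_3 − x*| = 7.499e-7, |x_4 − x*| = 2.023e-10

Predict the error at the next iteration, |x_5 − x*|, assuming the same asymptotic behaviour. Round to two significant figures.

3.4e-16

First estimate the order: p ≈ ln(|x_4 − x*|/|x_3 − x*|) / ln(|x_3 − x*|/|x_2 − x*|) = ln(2.023e-10/7.499e-7)/ln(7.499e-7/0.0001204) = ln(0.000269769)/ln(0.00622841) ≈ 1.6181.
Then |x_5 − x*| ≈ |x_4 − x*|·(|x_4 − x*|/|x_3 − x*|)^p = 2.023e-10·(0.000269769)^1.6181 = 2.023e-10·1.67876e-06 ≈ 3.396e-16.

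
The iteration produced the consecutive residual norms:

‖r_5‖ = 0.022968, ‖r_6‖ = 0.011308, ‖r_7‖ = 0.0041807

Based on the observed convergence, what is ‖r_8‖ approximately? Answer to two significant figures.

1.0e-3

First estimate the order: p ≈ ln(‖r_7‖/‖r_6‖) / ln(‖r_6‖/‖r_5‖) = ln(0.0041807/0.011308)/ln(0.011308/0.022968) = ln(0.369712)/ln(0.492337) ≈ 1.4042.
Then ‖r_8‖ ≈ ‖r_7‖·(‖r_7‖/‖r_6‖)^p = 0.0041807·(0.369712)^1.4042 = 0.0041807·0.247283 ≈ 0.001034.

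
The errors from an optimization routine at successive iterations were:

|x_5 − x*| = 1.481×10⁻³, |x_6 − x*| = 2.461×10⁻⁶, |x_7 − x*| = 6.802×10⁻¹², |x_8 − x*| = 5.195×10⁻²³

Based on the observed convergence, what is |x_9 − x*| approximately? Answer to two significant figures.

First estimate the order: p ≈ ln(|x_8 − x*|/|x_7 − x*|) / ln(|x_7 − x*|/|x_6 − x*|) = ln(5.195×10⁻²³/6.802×10⁻¹²)/ln(6.802×10⁻¹²/2.461×10⁻⁶) = ln(7.63746e-12)/ln(2.76392e-06) ≈ 2.0000.
Then |x_9 − x*| ≈ |x_8 − x*|·(|x_8 − x*|/|x_7 − x*|)^p = 5.195×10⁻²³·(7.63746e-12)^2.0000 = 5.195×10⁻²³·5.83308e-23 ≈ 3.03e-45.

3.0e-45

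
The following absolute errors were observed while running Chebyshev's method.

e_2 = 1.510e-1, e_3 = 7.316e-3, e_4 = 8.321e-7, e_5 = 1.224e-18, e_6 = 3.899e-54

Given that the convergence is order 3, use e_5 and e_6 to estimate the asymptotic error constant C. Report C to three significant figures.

C ≈ e_6 / e_5^3
  = 3.899e-54 / (1.224e-18)^3
  = 3.899e-54 / 1.83377e-54 ≈ 2.1262

2.13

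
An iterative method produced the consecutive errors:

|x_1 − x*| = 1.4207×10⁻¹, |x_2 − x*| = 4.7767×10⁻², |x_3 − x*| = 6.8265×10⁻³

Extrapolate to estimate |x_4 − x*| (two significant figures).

First estimate the order: p ≈ ln(|x_3 − x*|/|x_2 − x*|) / ln(|x_2 − x*|/|x_1 − x*|) = ln(6.8265×10⁻³/4.7767×10⁻²)/ln(4.7767×10⁻²/1.4207×10⁻¹) = ln(0.142912)/ln(0.336222) ≈ 1.7849.
Then |x_4 − x*| ≈ |x_3 − x*|·(|x_3 − x*|/|x_2 − x*|)^p = 6.8265×10⁻³·(0.142912)^1.7849 = 6.8265×10⁻³·0.0310372 ≈ 0.0002119.

2.1e-4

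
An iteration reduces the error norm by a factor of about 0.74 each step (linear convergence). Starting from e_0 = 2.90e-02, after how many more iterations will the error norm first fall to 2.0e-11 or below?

After k steps, e_k ≈ 2.90e-02·0.74^k.
Need 0.74^k ≤ 2.0e-11/2.90e-02 = 6.89655e-10.
k ≥ ln(6.89655e-10)/ln(0.74) = -21.0948/-0.30111 = 70.057.
Smallest integer k = 71.

71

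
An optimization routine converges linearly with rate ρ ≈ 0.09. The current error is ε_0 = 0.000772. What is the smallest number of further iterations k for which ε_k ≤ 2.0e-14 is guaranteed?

After k steps, ε_k ≈ 0.000772·0.09^k.
Need 0.09^k ≤ 2.0e-14/0.000772 = 2.59067e-11.
k ≥ ln(2.59067e-11)/ln(0.09) = -24.3765/-2.40795 = 10.123.
Smallest integer k = 11.

11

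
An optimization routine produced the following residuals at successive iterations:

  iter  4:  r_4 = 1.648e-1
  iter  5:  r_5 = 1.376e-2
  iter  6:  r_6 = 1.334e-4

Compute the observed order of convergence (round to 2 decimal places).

1.87

p ≈ ln(r_6/r_5) / ln(r_5/r_4)
  = ln(1.334e-4/1.376e-2) / ln(1.376e-2/1.648e-1)
  = ln(0.00969477) / ln(0.0834951)
  = -4.63617 / -2.48297 ≈ 1.86719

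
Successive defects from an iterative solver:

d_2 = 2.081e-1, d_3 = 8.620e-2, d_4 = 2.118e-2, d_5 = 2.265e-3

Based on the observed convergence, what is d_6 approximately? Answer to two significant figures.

First estimate the order: p ≈ ln(d_5/d_4) / ln(d_4/d_3) = ln(2.265e-3/2.118e-2)/ln(2.118e-2/8.620e-2) = ln(0.106941)/ln(0.245708) ≈ 1.5927.
Then d_6 ≈ d_5·(d_5/d_4)^p = 2.265e-3·(0.106941)^1.5927 = 2.265e-3·0.0284261 ≈ 6.439e-05.

6.4e-5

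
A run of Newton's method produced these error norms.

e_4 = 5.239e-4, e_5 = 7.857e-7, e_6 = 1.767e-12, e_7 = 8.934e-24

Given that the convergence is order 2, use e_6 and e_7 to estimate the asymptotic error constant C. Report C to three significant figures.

C ≈ e_7 / e_6^2
  = 8.934e-24 / (1.767e-12)^2
  = 8.934e-24 / 3.12229e-24 ≈ 2.8614

2.86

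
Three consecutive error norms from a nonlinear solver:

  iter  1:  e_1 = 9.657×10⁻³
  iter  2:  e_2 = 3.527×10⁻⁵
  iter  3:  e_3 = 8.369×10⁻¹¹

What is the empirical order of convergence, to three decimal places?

2.308

p ≈ ln(e_3/e_2) / ln(e_2/e_1)
  = ln(8.369×10⁻¹¹/3.527×10⁻⁵) / ln(3.527×10⁻⁵/9.657×10⁻³)
  = ln(2.37284e-06) / ln(0.00365227)
  = -12.951423 / -5.612406 ≈ 2.307642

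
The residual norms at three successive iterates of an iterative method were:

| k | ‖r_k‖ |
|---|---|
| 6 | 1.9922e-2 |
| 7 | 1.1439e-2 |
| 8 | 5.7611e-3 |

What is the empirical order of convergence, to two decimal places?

p ≈ ln(‖r_8‖/‖r_7‖) / ln(‖r_7‖/‖r_6‖)
  = ln(5.7611e-3/1.1439e-2) / ln(1.1439e-2/1.9922e-2)
  = ln(0.503637) / ln(0.574189)
  = -0.68590 / -0.55480 ≈ 1.23630

1.24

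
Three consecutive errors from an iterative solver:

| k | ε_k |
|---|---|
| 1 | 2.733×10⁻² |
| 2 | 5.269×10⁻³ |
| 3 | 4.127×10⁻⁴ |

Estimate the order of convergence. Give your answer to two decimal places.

p ≈ ln(ε_3/ε_2) / ln(ε_2/ε_1)
  = ln(4.127×10⁻⁴/5.269×10⁻³) / ln(5.269×10⁻³/2.733×10⁻²)
  = ln(0.0783261) / ln(0.192792)
  = -2.54687 / -1.64614 ≈ 1.54718

1.55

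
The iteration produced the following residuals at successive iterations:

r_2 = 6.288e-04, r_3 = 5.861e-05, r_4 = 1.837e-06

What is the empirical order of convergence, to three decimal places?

p ≈ ln(r_4/r_3) / ln(r_3/r_2)
  = ln(1.837e-06/5.861e-05) / ln(5.861e-05/6.288e-04)
  = ln(0.0313428) / ln(0.0932093)
  = -3.462771 / -2.372908 ≈ 1.459294

1.459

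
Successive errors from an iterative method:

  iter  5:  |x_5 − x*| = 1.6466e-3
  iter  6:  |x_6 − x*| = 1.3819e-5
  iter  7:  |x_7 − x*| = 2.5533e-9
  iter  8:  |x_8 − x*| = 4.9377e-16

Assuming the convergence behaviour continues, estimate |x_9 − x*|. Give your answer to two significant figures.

First estimate the order: p ≈ ln(|x_8 − x*|/|x_7 − x*|) / ln(|x_7 − x*|/|x_6 − x*|) = ln(4.9377e-16/2.5533e-9)/ln(2.5533e-9/1.3819e-5) = ln(1.93385e-07)/ln(0.000184767) ≈ 1.7983.
Then |x_9 − x*| ≈ |x_8 − x*|·(|x_8 − x*|/|x_7 − x*|)^p = 4.9377e-16·(1.93385e-07)^1.7983 = 4.9377e-16·8.45228e-13 ≈ 4.173e-28.

4.2e-28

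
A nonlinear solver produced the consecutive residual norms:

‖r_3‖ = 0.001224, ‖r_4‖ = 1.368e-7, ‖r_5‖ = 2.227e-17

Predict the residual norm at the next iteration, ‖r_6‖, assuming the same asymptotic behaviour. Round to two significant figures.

First estimate the order: p ≈ ln(‖r_5‖/‖r_4‖) / ln(‖r_4‖/‖r_3‖) = ln(2.227e-17/1.368e-7)/ln(1.368e-7/0.001224) = ln(1.62792e-10)/ln(0.000111765) ≈ 2.4770.
Then ‖r_6‖ ≈ ‖r_5‖·(‖r_5‖/‖r_4‖)^p = 2.227e-17·(1.62792e-10)^2.4770 = 2.227e-17·5.67826e-25 ≈ 1.265e-41.

1.3e-41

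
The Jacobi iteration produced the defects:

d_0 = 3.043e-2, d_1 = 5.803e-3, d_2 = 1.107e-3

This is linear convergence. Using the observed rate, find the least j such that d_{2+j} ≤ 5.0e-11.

11

Rate ρ ≈ d_2/d_1 = 1.107e-3/5.803e-3 = 0.1908.
After j more steps, d_{2+j} ≈ 1.107e-3·ρ^j; need ρ^j ≤ 5.0e-11/1.107e-3 = 4.51671e-08.
j ≥ ln(4.51671e-08)/ln(0.1908) = -16.9129/-1.65653 = 10.210.
So 11 more iterations are needed.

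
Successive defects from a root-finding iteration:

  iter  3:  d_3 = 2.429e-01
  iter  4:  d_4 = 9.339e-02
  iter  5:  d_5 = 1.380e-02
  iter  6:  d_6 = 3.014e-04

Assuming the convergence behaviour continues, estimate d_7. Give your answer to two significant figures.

1.4e-7

First estimate the order: p ≈ ln(d_6/d_5) / ln(d_5/d_4) = ln(3.014e-04/1.380e-02)/ln(1.380e-02/9.339e-02) = ln(0.0218406)/ln(0.147767) ≈ 1.9999.
Then d_7 ≈ d_6·(d_6/d_5)^p = 3.014e-04·(0.0218406)^1.9999 = 3.014e-04·0.000477194 ≈ 1.438e-07.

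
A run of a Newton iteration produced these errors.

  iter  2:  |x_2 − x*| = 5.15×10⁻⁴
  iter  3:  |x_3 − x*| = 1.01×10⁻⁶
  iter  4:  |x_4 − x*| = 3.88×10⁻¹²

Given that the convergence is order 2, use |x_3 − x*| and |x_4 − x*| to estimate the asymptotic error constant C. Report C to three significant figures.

3.80

C ≈ |x_4 − x*| / |x_3 − x*|^2
  = 3.88×10⁻¹² / (1.01×10⁻⁶)^2
  = 3.88×10⁻¹² / 1.0201e-12 ≈ 3.8035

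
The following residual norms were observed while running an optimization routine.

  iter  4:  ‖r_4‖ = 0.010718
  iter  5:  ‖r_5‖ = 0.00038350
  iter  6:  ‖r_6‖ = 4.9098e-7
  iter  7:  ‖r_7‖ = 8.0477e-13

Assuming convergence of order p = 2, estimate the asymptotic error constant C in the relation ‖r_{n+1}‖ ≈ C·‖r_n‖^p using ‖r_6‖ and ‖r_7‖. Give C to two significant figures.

3.3

C ≈ ‖r_7‖ / ‖r_6‖^2
  = 8.0477e-13 / (4.9098e-7)^2
  = 8.0477e-13 / 2.41061e-13 ≈ 3.3384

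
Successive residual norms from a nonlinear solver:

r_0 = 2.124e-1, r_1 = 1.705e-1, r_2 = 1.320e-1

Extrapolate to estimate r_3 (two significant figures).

First estimate the order: p ≈ ln(r_2/r_1) / ln(r_1/r_0) = ln(1.320e-1/1.705e-1)/ln(1.705e-1/2.124e-1) = ln(0.774194)/ln(0.802731) ≈ 1.1647.
Then r_3 ≈ r_2·(r_2/r_1)^p = 1.320e-1·(0.774194)^1.1647 = 1.320e-1·0.742238 ≈ 0.09798.

9.8e-2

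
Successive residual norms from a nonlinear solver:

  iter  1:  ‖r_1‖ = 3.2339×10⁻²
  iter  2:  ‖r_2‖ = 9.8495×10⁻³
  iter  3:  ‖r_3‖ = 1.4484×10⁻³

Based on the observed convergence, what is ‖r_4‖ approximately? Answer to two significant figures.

First estimate the order: p ≈ ln(‖r_3‖/‖r_2‖) / ln(‖r_2‖/‖r_1‖) = ln(1.4484×10⁻³/9.8495×10⁻³)/ln(9.8495×10⁻³/3.2339×10⁻²) = ln(0.147053)/ln(0.30457) ≈ 1.6124.
Then ‖r_4‖ ≈ ‖r_3‖·(‖r_3‖/‖r_2‖)^p = 1.4484×10⁻³·(0.147053)^1.6124 = 1.4484×10⁻³·0.0454606 ≈ 6.585e-05.

6.6e-5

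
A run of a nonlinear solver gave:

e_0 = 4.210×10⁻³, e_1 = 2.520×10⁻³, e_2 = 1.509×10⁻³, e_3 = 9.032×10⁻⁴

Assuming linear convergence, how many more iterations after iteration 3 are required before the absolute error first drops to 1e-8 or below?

23

Rate ρ ≈ e_3/e_2 = 9.032×10⁻⁴/1.509×10⁻³ = 0.5985.
After j more steps, e_{3+j} ≈ 9.032×10⁻⁴·ρ^j; need ρ^j ≤ 1e-8/9.032×10⁻⁴ = 1.10717e-05.
j ≥ ln(1.10717e-05)/ln(0.5985) = -11.4111/-0.51333 = 22.230.
So 23 more iterations are needed.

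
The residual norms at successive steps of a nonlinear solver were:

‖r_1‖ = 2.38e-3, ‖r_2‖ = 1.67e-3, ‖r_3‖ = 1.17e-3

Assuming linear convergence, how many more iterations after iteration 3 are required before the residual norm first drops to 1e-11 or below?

53

Rate ρ ≈ ‖r_3‖/‖r_2‖ = 1.17e-3/1.67e-3 = 0.7006.
After j more steps, ‖r_{3+j}‖ ≈ 1.17e-3·ρ^j; need ρ^j ≤ 1e-11/1.17e-3 = 8.54701e-09.
j ≥ ln(8.54701e-09)/ln(0.7006) = -18.5777/-0.35582 = 52.211.
So 53 more iterations are needed.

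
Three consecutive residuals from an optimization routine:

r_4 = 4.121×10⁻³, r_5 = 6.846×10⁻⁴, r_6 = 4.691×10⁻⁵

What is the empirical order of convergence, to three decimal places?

1.493

p ≈ ln(r_6/r_5) / ln(r_5/r_4)
  = ln(4.691×10⁻⁵/6.846×10⁻⁴) / ln(6.846×10⁻⁴/4.121×10⁻³)
  = ln(0.0685218) / ln(0.166125)
  = -2.680603 / -1.795015 ≈ 1.493360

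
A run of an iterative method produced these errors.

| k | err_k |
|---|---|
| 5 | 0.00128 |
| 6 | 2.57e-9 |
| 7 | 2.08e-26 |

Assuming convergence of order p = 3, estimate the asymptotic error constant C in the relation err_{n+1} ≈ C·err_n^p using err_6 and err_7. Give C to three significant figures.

1.23

C ≈ err_7 / err_6^3
  = 2.08e-26 / (2.57e-9)^3
  = 2.08e-26 / 1.69746e-26 ≈ 1.2254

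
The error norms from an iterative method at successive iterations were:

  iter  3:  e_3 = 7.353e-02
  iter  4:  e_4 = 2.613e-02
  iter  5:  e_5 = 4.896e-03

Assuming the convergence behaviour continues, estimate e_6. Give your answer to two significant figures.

3.3e-4

First estimate the order: p ≈ ln(e_5/e_4) / ln(e_4/e_3) = ln(4.896e-03/2.613e-02)/ln(2.613e-02/7.353e-02) = ln(0.187371)/ln(0.355365) ≈ 1.6186.
Then e_6 ≈ e_5·(e_5/e_4)^p = 4.896e-03·(0.187371)^1.6186 = 4.896e-03·0.0664961 ≈ 0.0003256.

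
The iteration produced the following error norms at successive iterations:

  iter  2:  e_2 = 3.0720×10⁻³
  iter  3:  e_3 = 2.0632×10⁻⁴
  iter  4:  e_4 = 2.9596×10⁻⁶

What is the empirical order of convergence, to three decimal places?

1.572

p ≈ ln(e_4/e_3) / ln(e_3/e_2)
  = ln(2.9596×10⁻⁶/2.0632×10⁻⁴) / ln(2.0632×10⁻⁴/3.0720×10⁻³)
  = ln(0.0143447) / ln(0.0671615)
  = -4.244375 / -2.700655 ≈ 1.571609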